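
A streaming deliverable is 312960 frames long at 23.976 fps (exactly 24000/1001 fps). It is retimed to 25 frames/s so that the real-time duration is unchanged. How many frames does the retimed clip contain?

326326 frames

Target frames = source frames × (target rate / source rate) = 312960 × (25)/(24000/1001) = 312960 × 1001/960 = 326326.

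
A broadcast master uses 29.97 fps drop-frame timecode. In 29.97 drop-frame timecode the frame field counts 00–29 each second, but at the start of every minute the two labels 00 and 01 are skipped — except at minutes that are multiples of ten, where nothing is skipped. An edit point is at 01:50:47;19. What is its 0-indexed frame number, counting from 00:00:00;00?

199231

As if non-drop at 30 labels/s: (1 × 3600 + 50 × 60 + 47) × 30 + 19 = 199429.
Minute boundaries passed: 110; those not divisible by 10: 110 − 11 = 99; dropped labels = 2 × 99 = 198.
Actual frame index = 199429 − 198 = 199231.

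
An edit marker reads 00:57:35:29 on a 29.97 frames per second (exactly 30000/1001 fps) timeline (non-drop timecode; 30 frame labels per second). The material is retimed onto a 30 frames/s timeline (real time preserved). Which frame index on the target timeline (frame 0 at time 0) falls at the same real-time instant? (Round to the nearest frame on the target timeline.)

Source frame index: (0×3600 + 57×60 + 35) × 30 + 29 = 103679.
Real time: 103679 / (30000/1001) = 103782679/30000 s.
Target frame: (103782679/30000) × (30) = 103782679/1000 ≈ 103782.679 → 103783.

frame 103783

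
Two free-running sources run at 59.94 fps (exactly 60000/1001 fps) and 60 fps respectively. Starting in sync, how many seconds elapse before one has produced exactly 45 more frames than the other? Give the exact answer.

750.75 seconds

The gap grows by |60 − 60000/1001| = 60/1001 frames per second.
Time for a 45-frame gap: 45 ÷ (60/1001) = 750.75 s.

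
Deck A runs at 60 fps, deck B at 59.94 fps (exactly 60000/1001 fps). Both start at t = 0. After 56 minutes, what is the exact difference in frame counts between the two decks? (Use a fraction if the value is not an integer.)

28800/143 frames

56 min = 3360 s.
A emits 60 × 3360 = 201600 frames; B emits 60000/1001 × 3360 = 28800000/143.
Difference = 28800/143 frames (≈ 201.3986); B is behind A.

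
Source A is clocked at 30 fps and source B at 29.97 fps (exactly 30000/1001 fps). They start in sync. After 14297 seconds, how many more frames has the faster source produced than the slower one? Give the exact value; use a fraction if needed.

428910/1001 frames

A emits 30 × 14297 = 428910 frames; B emits 30000/1001 × 14297 = 428910000/1001.
Difference = 428910/1001 frames (≈ 428.4815); B is behind A.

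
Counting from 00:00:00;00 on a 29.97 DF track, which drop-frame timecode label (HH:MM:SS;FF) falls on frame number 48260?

00:26:50;08

Each 10-minute DF block holds 10 × 60 × 30 − 9 × 2 = 17982 frames. 48260 ÷ 17982 → 2 full blocks, remainder 12296.
Within the partial block the first minute is 1800 frames and each further minute 1798, so 6 further minute boundaries passed. Total skipped labels = 18 × 2 + 2 × 6 = 48.
Non-drop label index = 48260 + 48 = 48308; at 30 labels/s that is 00:26:50:08, i.e. DF 00:26:50;08.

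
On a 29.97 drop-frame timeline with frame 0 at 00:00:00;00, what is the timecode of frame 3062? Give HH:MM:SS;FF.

Ten DF minutes hold 17982 frames, so frame 3062 lies in block 0 (frames 0–17981) with 3062 frames into that block.
The block's first minute is 1800 frames and the rest 1798 each; 3062 frames reaches minute 1, so 0 × 18 + 1 × 2 = 2 labels have been skipped so far.
Adding those back, label number 3062 + 2 = 3064 at 30 labels/s is 102 s + 4 f = 0 h 1 min 42 s frame 4, i.e. 00:01:42;04.

00:01:42;04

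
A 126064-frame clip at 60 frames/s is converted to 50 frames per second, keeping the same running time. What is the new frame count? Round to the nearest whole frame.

Frames at target rate = 126064 × (50) / (60) = 315160/3 ≈ 105053.333.
Nearest whole frame: 105053.

105053 frames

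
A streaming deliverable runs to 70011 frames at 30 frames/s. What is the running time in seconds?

2333.7 seconds

Running time = 70011 / (30) = 2333.7 s.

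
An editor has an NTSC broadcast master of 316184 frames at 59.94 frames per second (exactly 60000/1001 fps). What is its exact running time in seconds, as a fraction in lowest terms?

39562523/7500 seconds

Running time = 316184 ÷ (60000/1001) = 316184 × 1001/60000 = 39562523/7500 s.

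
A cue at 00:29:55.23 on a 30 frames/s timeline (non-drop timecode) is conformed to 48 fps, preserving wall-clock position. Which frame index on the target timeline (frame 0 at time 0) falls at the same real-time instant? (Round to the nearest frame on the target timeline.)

Source frame index: (0×3600 + 29×60 + 55) × 30 + 23 = 53873.
Real time: 53873 / (30) = 53873/30 s.
Target frame: (53873/30) × (48) = 430984/5 ≈ 86196.800 → 86197.

frame 86197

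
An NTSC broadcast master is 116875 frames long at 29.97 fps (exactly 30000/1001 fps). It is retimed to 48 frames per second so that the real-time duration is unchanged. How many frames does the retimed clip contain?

Target frames = source frames × (target rate / source rate) = 116875 × (48)/(30000/1001) = 116875 × 1001/625 = 187187.

187187 frames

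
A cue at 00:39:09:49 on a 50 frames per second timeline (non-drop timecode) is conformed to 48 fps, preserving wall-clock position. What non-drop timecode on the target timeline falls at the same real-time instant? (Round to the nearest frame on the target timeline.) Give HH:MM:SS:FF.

00:39:09:47

Source frame index: (0×3600 + 39×60 + 9) × 50 + 49 = 117499.
Real time: 117499 / (50) = 117499/50 s.
Target frame: (117499/50) × (48) = 2819976/25 ≈ 112799.040 → 112799.
At 48 labels/s: frame 112799 → 00:39:09:47.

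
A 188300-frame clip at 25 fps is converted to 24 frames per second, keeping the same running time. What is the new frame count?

180768 frames

Target frames = source frames × (target rate / source rate) = 188300 × (24)/(25) = 188300 × 24/25 = 180768.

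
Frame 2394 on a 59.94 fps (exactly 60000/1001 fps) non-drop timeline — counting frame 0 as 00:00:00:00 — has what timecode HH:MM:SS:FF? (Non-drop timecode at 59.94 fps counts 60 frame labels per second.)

00:00:39:54

2394 ÷ 60 = 39 full seconds, remainder 54 frames.
39 s = 0 h 0 min 39 s.
Timecode: 00:00:39:54.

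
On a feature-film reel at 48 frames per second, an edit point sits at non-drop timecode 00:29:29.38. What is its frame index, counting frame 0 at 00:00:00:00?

Total seconds to the label: (0 × 3600 + 29 × 60 + 29) = 1769.
Frame index = 1769 × 48 + 38 = 84950.

frame 84950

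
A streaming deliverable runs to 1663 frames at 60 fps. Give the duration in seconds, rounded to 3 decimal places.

27.717 seconds

Running time = 1663 × 1/60 = 1663/60 s ≈ 27.717 s.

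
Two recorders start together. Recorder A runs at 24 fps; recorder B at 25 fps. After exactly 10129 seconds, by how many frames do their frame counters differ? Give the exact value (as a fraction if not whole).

A emits 24 × 10129 = 243096 frames; B emits 25 × 10129 = 253225.
Difference = 10129 frames; B is ahead of A.

10129 frames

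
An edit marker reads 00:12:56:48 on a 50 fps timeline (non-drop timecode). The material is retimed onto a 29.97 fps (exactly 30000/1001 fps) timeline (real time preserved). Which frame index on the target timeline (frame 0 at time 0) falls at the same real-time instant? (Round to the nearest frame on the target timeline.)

frame 23286

Source frame index: (0×3600 + 12×60 + 56) × 50 + 48 = 38848.
Real time: 38848 / (50) = 19424/25 s.
Target frame: (19424/25) × (30000/1001) = 23308800/1001 ≈ 23285.514 → 23286.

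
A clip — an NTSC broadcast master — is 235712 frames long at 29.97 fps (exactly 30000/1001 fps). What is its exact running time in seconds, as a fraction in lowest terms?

Running time = 235712 ÷ (30000/1001) = 235712 × 1001/30000 = 14746732/1875 s.

14746732/1875 seconds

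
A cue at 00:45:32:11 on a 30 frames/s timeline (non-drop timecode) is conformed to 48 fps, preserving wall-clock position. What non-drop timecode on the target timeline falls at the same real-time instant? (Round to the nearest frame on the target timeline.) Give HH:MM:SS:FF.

Source frame index: (0×3600 + 45×60 + 32) × 30 + 11 = 81971.
Real time: 81971 / (30) = 81971/30 s.
Target frame: (81971/30) × (48) = 655768/5 ≈ 131153.600 → 131154.
At 48 labels/s: frame 131154 → 00:45:32:18.

00:45:32:18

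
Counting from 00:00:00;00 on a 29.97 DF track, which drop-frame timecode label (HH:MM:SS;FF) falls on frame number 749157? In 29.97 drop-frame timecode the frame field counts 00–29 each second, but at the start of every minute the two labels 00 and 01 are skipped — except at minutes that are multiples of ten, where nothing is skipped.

06:56:36;27

Ten DF minutes hold 17982 frames, so frame 749157 lies in block 41 (frames 737262–755243) with 11895 frames into that block.
The block's first minute is 1800 frames and the rest 1798 each; 11895 frames reaches minute 6, so 41 × 18 + 6 × 2 = 750 labels have been skipped so far.
Adding those back, label number 749157 + 750 = 749907 at 30 labels/s is 24996 s + 27 f = 6 h 56 min 36 s frame 27, i.e. 06:56:36;27.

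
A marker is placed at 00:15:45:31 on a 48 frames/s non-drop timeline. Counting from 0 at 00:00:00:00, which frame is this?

45391

Total seconds to the label: (0 × 3600 + 15 × 60 + 45) = 945.
Frame index = 945 × 48 + 31 = 45391.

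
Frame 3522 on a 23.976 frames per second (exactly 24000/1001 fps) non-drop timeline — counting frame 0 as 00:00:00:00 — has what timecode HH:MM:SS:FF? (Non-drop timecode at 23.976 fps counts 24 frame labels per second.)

00:02:26:18

3522 ÷ 24 = 146 full seconds, remainder 18 frames.
146 s = 0 h 2 min 26 s.
Timecode: 00:02:26:18.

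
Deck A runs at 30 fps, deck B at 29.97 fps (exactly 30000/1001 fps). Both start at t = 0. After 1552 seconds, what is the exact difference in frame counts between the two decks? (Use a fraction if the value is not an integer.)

46560/1001 frames

A emits 30 × 1552 = 46560 frames; B emits 30000/1001 × 1552 = 46560000/1001.
Difference = 46560/1001 frames (≈ 46.5135); B is behind A.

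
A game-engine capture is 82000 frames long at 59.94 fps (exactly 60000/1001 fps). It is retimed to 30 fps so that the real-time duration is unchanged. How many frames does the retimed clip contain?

Target frames = source frames × (target rate / source rate) = 82000 × (30)/(60000/1001) = 82000 × 1001/2000 = 41041.

41041 frames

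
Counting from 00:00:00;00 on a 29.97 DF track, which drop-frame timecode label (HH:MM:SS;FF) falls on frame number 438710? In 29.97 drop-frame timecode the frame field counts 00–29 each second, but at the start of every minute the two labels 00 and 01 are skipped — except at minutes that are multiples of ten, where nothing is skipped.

Ten DF minutes hold 17982 frames, so frame 438710 lies in block 24 (frames 431568–449549) with 7142 frames into that block.
The block's first minute is 1800 frames and the rest 1798 each; 7142 frames reaches minute 3, so 24 × 18 + 3 × 2 = 438 labels have been skipped so far.
Adding those back, label number 438710 + 438 = 439148 at 30 labels/s is 14638 s + 8 f = 4 h 3 min 58 s frame 8, i.e. 04:03:58;08.

04:03:58;08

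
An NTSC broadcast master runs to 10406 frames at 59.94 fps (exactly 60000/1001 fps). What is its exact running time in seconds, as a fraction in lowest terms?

5208203/30000 seconds

Running time = 10406 ÷ (60000/1001) = 10406 × 1001/60000 = 5208203/30000 s.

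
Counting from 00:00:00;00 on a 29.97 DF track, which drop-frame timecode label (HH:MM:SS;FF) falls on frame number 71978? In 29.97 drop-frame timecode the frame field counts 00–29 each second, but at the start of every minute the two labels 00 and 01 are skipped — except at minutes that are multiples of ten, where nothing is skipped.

Ten DF minutes hold 17982 frames, so frame 71978 lies in block 4 (frames 71928–89909) with 50 frames into that block.
The block's first minute is 1800 frames and the rest 1798 each; 50 frames reaches minute 0, so 4 × 18 + 0 × 2 = 72 labels have been skipped so far.
Adding those back, label number 71978 + 72 = 72050 at 30 labels/s is 2401 s + 20 f = 0 h 40 min 1 s frame 20, i.e. 00:40:01;20.

00:40:01;20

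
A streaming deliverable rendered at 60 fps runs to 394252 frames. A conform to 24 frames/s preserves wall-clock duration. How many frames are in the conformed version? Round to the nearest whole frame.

157701 frames

Frames at target rate = 394252 × (24) / (60) = 788504/5 ≈ 157700.800.
Nearest whole frame: 157701.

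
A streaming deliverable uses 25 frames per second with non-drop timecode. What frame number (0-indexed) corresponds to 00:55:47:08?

Total seconds to the label: (0 × 3600 + 55 × 60 + 47) = 3347.
Frame index = 3347 × 25 + 8 = 83683.

frame 83683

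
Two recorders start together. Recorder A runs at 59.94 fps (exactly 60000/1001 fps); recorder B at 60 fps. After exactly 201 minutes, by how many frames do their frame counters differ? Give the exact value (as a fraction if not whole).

201 min = 12060 s.
A emits 60000/1001 × 12060 = 723600000/1001 frames; B emits 60 × 12060 = 723600.
Difference = 723600/1001 frames (≈ 722.8771); B is ahead of A.

723600/1001 frames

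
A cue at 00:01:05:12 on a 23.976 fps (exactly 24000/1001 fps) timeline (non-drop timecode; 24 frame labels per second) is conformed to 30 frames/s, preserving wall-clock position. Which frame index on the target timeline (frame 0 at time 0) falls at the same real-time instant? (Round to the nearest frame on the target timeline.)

frame 1967

Source frame index: (0×3600 + 1×60 + 5) × 24 + 12 = 1572.
Real time: 1572 / (24000/1001) = 131131/2000 s.
Target frame: (131131/2000) × (30) = 393393/200 ≈ 1966.965 → 1967.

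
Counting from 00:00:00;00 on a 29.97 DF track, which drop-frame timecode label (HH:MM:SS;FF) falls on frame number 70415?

Ten DF minutes hold 17982 frames, so frame 70415 lies in block 3 (frames 53946–71927) with 16469 frames into that block.
The block's first minute is 1800 frames and the rest 1798 each; 16469 frames reaches minute 9, so 3 × 18 + 9 × 2 = 72 labels have been skipped so far.
Adding those back, label number 70415 + 72 = 70487 at 30 labels/s is 2349 s + 17 f = 0 h 39 min 9 s frame 17, i.e. 00:39:09;17.

00:39:09;17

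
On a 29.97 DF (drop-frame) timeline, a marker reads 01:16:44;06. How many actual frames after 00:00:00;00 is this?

As if non-drop at 30 labels/s: (1 × 3600 + 16 × 60 + 44) × 30 + 6 = 138126.
Minute boundaries passed: 76; those not divisible by 10: 76 − 7 = 69; dropped labels = 2 × 69 = 138.
Actual frame index = 138126 − 138 = 137988.

137988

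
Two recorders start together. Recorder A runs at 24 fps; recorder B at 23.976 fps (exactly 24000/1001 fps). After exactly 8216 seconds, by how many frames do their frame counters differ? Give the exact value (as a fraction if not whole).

15168/77 frames

A emits 24 × 8216 = 197184 frames; B emits 24000/1001 × 8216 = 15168000/77.
Difference = 15168/77 frames (≈ 196.9870); B is behind A.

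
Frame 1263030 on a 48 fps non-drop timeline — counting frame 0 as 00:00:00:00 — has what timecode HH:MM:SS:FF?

1263030 ÷ 48 = 26313 full seconds, remainder 6 frames.
26313 s = 7 h 18 min 33 s.
Timecode: 07:18:33:06.

07:18:33:06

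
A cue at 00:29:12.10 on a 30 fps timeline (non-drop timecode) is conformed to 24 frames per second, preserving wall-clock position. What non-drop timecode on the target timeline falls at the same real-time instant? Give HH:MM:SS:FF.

Source frame index: (0×3600 + 29×60 + 12) × 30 + 10 = 52570.
Real time: 52570 / (30) = 5257/3 s.
Target frame: (5257/3) × (24) = 42056.
At 24 labels/s: frame 42056 → 00:29:12:08.

00:29:12:08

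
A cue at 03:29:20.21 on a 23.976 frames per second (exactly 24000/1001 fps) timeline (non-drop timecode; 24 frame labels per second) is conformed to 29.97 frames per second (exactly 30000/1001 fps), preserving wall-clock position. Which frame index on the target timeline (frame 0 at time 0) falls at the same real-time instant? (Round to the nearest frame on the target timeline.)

Source frame index: (3×3600 + 29×60 + 20) × 24 + 21 = 301461.
Real time: 301461 / (24000/1001) = 100587487/8000 s.
Target frame: (100587487/8000) × (30000/1001) = 1507305/4 ≈ 376826.250 → 376826.

frame 376826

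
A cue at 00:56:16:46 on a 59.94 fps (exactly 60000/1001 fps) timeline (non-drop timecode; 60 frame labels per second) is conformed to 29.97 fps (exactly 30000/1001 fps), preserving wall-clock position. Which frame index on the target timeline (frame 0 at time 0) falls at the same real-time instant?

Source frame index: (0×3600 + 56×60 + 16) × 60 + 46 = 202606.
Real time: 202606 / (60000/1001) = 101404303/30000 s.
Target frame: (101404303/30000) × (30000/1001) = 101303.

frame 101303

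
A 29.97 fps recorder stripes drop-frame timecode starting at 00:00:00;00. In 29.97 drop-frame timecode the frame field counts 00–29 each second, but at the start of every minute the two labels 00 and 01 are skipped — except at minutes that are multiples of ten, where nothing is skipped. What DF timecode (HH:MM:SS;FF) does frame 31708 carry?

00:17:38;00

Ten DF minutes hold 17982 frames, so frame 31708 lies in block 1 (frames 17982–35963) with 13726 frames into that block.
The block's first minute is 1800 frames and the rest 1798 each; 13726 frames reaches minute 7, so 1 × 18 + 7 × 2 = 32 labels have been skipped so far.
Adding those back, label number 31708 + 32 = 31740 at 30 labels/s is 1058 s + 0 f = 0 h 17 min 38 s frame 0, i.e. 00:17:38;00.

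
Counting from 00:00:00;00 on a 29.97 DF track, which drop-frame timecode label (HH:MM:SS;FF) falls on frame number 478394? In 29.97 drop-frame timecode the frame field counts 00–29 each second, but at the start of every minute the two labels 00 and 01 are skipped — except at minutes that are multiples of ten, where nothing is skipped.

Each 10-minute DF block holds 10 × 60 × 30 − 9 × 2 = 17982 frames. 478394 ÷ 17982 → 26 full blocks, remainder 10862.
Within the partial block the first minute is 1800 frames and each further minute 1798, so 6 further minute boundaries passed. Total skipped labels = 18 × 26 + 2 × 6 = 480.
Non-drop label index = 478394 + 480 = 478874; at 30 labels/s that is 04:26:02:14, i.e. DF 04:26:02;14.

04:26:02;14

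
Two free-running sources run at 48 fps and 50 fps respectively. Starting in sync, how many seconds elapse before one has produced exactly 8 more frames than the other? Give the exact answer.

4 seconds

The gap grows by |50 − 48| = 2 frames per second.
Time for a 8-frame gap: 8 ÷ (2) = 4 s.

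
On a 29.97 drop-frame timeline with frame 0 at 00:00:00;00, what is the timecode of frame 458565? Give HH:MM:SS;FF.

Ten DF minutes hold 17982 frames, so frame 458565 lies in block 25 (frames 449550–467531) with 9015 frames into that block.
The block's first minute is 1800 frames and the rest 1798 each; 9015 frames reaches minute 5, so 25 × 18 + 5 × 2 = 460 labels have been skipped so far.
Adding those back, label number 458565 + 460 = 459025 at 30 labels/s is 15300 s + 25 f = 4 h 15 min 0 s frame 25, i.e. 04:15:00;25.

04:15:00;25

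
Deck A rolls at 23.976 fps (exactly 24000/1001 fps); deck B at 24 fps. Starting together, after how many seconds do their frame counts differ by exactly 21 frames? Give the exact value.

The gap grows by |24 − 24000/1001| = 24/1001 frames per second.
Time for a 21-frame gap: 21 ÷ (24/1001) = 875.875 s.

875.875 seconds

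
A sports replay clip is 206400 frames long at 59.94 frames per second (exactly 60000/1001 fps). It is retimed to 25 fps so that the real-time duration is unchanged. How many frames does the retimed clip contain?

86086 frames

Target frames = source frames × (target rate / source rate) = 206400 × (25)/(60000/1001) = 206400 × 1001/2400 = 86086.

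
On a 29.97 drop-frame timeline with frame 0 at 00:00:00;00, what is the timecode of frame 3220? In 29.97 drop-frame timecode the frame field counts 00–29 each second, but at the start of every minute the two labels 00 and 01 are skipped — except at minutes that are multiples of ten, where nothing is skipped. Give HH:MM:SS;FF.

00:01:47;12

Each 10-minute DF block holds 10 × 60 × 30 − 9 × 2 = 17982 frames. 3220 ÷ 17982 → 0 full blocks, remainder 3220.
Within the partial block the first minute is 1800 frames and each further minute 1798, so 1 further minute boundary passed. Total skipped labels = 18 × 0 + 2 × 1 = 2.
Non-drop label index = 3220 + 2 = 3222; at 30 labels/s that is 00:01:47:12, i.e. DF 00:01:47;12.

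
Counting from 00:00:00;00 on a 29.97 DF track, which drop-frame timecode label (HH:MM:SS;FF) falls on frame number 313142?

Ten DF minutes hold 17982 frames, so frame 313142 lies in block 17 (frames 305694–323675) with 7448 frames into that block.
The block's first minute is 1800 frames and the rest 1798 each; 7448 frames reaches minute 4, so 17 × 18 + 4 × 2 = 314 labels have been skipped so far.
Adding those back, label number 313142 + 314 = 313456 at 30 labels/s is 10448 s + 16 f = 2 h 54 min 8 s frame 16, i.e. 02:54:08;16.

02:54:08;16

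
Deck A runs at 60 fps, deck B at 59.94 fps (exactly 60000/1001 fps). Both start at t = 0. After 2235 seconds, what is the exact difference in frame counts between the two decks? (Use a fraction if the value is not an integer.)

134100/1001 frames

A emits 60 × 2235 = 134100 frames; B emits 60000/1001 × 2235 = 134100000/1001.
Difference = 134100/1001 frames (≈ 133.9660); B is behind A.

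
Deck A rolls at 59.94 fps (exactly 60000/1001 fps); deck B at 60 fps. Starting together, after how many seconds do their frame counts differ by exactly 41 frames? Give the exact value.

The gap grows by |60 − 60000/1001| = 60/1001 frames per second.
Time for a 41-frame gap: 41 ÷ (60/1001) = 41041/60 s.

41041/60 seconds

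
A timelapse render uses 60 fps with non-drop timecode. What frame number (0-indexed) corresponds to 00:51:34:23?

185663

Total seconds to the label: (0 × 3600 + 51 × 60 + 34) = 3094.
Frame index = 3094 × 60 + 23 = 185663.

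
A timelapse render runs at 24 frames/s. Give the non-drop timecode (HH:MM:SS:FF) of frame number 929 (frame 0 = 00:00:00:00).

929 ÷ 24 = 38 full seconds, remainder 17 frames.
38 s = 0 h 0 min 38 s.
Timecode: 00:00:38:17.

00:00:38:17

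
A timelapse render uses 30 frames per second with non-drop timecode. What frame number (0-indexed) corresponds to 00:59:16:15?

Total seconds to the label: (0 × 3600 + 59 × 60 + 16) = 3556.
Frame index = 3556 × 30 + 15 = 106695.

frame 106695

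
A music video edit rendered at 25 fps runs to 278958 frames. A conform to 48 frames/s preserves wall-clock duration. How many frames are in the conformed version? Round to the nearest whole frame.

535599 frames

Frames at target rate = 278958 × (48) / (25) = 13389984/25 ≈ 535599.360.
Nearest whole frame: 535599.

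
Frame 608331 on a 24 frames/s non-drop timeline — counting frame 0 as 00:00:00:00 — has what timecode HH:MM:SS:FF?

07:02:27:03

608331 ÷ 24 = 25347 full seconds, remainder 3 frames.
25347 s = 7 h 2 min 27 s.
Timecode: 07:02:27:03.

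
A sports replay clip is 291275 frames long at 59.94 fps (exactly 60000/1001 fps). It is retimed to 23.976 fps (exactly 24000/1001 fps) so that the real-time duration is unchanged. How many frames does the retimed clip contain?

116510 frames

Target frames = source frames × (target rate / source rate) = 291275 × (24000/1001)/(60000/1001) = 291275 × 2/5 = 116510.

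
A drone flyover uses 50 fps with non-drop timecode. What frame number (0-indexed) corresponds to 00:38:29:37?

Total seconds to the label: (0 × 3600 + 38 × 60 + 29) = 2309.
Frame index = 2309 × 50 + 37 = 115487.

frame 115487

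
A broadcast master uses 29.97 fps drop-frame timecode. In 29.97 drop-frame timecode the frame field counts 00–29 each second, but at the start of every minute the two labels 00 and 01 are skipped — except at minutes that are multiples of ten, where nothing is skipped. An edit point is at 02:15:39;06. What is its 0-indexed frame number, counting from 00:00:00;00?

243932

As if non-drop at 30 labels/s: (2 × 3600 + 15 × 60 + 39) × 30 + 6 = 244176.
Minute boundaries passed: 135; those not divisible by 10: 135 − 13 = 122; dropped labels = 2 × 122 = 244.
Actual frame index = 244176 − 244 = 243932.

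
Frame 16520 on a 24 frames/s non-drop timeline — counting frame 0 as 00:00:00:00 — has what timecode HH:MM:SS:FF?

16520 ÷ 24 = 688 full seconds, remainder 8 frames.
688 s = 0 h 11 min 28 s.
Timecode: 00:11:28:08.

00:11:28:08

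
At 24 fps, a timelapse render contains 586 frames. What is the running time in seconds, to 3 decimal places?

Running time = 586 × 1/24 = 293/12 s ≈ 24.417 s.

24.417 seconds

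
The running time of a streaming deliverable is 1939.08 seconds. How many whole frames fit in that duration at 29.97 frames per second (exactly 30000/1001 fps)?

58114 frames

Frames = 1939.08 × 30000/1001 = 406800/7 ≈ 58114.2857.
Complete frames: 58114.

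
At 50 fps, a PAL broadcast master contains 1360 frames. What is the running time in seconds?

27.2 seconds

Running time = 1360 / (50) = 27.2 s.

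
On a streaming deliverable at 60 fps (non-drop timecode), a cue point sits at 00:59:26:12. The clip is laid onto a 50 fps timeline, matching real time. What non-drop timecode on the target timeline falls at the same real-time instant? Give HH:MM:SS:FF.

00:59:26:10

Source frame index: (0×3600 + 59×60 + 26) × 60 + 12 = 213972.
Real time: 213972 / (60) = 17831/5 s.
Target frame: (17831/5) × (50) = 178310.
At 50 labels/s: frame 178310 → 00:59:26:10.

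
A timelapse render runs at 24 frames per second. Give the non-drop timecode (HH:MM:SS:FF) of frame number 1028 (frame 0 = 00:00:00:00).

1028 ÷ 24 = 42 full seconds, remainder 20 frames.
42 s = 0 h 0 min 42 s.
Timecode: 00:00:42:20.

00:00:42:20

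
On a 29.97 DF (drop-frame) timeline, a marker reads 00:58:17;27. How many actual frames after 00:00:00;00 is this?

Complete 10-minute blocks: 5, each 17982 frames → 89910.
Remaining 8 whole minutes in the current block: 1800 + 7 × 1798 = 14386 frames.
Within the current minute: 17 × 30 + 27 − 2 = 535 (labels ;00/;01 skipped at this minute). Total = 89910 + 14386 + 535 = 104831.

104831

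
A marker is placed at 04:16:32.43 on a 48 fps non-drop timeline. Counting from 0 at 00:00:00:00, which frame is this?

Total seconds to the label: (4 × 3600 + 16 × 60 + 32) = 15392.
Frame index = 15392 × 48 + 43 = 738859.

738859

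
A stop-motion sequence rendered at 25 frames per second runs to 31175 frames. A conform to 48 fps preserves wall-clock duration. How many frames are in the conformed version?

Target frames = source frames × (target rate / source rate) = 31175 × (48)/(25) = 31175 × 48/25 = 59856.

59856 frames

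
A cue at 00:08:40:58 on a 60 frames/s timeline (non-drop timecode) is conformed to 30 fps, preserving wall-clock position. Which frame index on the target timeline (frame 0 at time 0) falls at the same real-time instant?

Source frame index: (0×3600 + 8×60 + 40) × 60 + 58 = 31258.
Real time: 31258 / (60) = 15629/30 s.
Target frame: (15629/30) × (30) = 15629.

frame 15629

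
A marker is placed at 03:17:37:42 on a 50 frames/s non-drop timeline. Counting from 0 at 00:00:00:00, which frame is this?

Total seconds to the label: (3 × 3600 + 17 × 60 + 37) = 11857.
Frame index = 11857 × 50 + 42 = 592892.

592892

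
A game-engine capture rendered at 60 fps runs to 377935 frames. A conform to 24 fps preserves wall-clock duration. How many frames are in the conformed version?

Target frames = source frames × (target rate / source rate) = 377935 × (24)/(60) = 377935 × 2/5 = 151174.

151174 frames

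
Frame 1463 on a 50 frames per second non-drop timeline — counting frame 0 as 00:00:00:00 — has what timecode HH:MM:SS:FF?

00:00:29:13

1463 ÷ 50 = 29 full seconds, remainder 13 frames.
29 s = 0 h 0 min 29 s.
Timecode: 00:00:29:13.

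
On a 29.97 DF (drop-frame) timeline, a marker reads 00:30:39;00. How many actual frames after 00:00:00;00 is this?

55116

Complete 10-minute blocks: 3, each 17982 frames → 53946.
Remaining 0 whole minutes in the current block: 0 frames.
Within the current minute: 39 × 30 + 0 = 1170. Total = 53946 + 0 + 1170 = 55116.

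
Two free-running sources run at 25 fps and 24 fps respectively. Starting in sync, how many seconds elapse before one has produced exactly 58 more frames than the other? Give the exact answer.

58 seconds

The gap grows by |24 − 25| = 1 frame per second.
Time for a 58-frame gap: 58 ÷ (1) = 58 s.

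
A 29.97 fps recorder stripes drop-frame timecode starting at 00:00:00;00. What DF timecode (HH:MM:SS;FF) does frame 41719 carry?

00:23:12;01

Ten DF minutes hold 17982 frames, so frame 41719 lies in block 2 (frames 35964–53945) with 5755 frames into that block.
The block's first minute is 1800 frames and the rest 1798 each; 5755 frames reaches minute 3, so 2 × 18 + 3 × 2 = 42 labels have been skipped so far.
Adding those back, label number 41719 + 42 = 41761 at 30 labels/s is 1392 s + 1 f = 0 h 23 min 12 s frame 1, i.e. 00:23:12;01.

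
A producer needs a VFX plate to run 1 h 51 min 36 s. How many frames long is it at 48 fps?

1 h 51 min 36 s = 6696 s.
Frames = 6696 × 48 = 321408.

321408 frames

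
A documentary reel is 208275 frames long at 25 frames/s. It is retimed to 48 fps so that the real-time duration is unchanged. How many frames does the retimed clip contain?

Target frames = source frames × (target rate / source rate) = 208275 × (48)/(25) = 208275 × 48/25 = 399888.

399888 frames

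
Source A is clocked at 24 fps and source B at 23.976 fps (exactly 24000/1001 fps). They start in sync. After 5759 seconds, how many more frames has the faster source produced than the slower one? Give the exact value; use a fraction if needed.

10632/77 frames

A emits 24 × 5759 = 138216 frames; B emits 24000/1001 × 5759 = 10632000/77.
Difference = 10632/77 frames (≈ 138.0779); B is behind A.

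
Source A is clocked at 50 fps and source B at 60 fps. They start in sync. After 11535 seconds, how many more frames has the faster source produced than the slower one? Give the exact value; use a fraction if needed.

A emits 50 × 11535 = 576750 frames; B emits 60 × 11535 = 692100.
Difference = 115350 frames; B is ahead of A.

115350 frames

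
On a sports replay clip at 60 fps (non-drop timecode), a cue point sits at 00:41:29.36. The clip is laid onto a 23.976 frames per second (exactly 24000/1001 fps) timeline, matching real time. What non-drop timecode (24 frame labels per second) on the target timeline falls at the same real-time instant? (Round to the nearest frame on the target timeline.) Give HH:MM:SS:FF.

00:41:27:03

Source frame index: (0×3600 + 41×60 + 29) × 60 + 36 = 149376.
Real time: 149376 / (60) = 12448/5 s.
Target frame: (12448/5) × (24000/1001) = 59750400/1001 ≈ 59690.709 → 59691.
At 24 labels/s: frame 59691 → 00:41:27:03.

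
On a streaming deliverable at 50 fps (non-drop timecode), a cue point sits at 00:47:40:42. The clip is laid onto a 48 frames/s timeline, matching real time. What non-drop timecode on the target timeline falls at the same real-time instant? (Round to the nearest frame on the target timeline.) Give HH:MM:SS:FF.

00:47:40:40

Source frame index: (0×3600 + 47×60 + 40) × 50 + 42 = 143042.
Real time: 143042 / (50) = 71521/25 s.
Target frame: (71521/25) × (48) = 3433008/25 ≈ 137320.320 → 137320.
At 48 labels/s: frame 137320 → 00:47:40:40.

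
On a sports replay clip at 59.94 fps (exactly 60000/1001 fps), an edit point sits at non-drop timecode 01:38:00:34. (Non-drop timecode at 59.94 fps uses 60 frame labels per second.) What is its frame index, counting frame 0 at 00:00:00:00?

Total seconds to the label: (1 × 3600 + 38 × 60 + 0) = 5880.
Frame index = 5880 × 60 + 34 = 352834.

352834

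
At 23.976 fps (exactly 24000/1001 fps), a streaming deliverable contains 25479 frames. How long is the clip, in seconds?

Running time = 25479 / (24000/1001) = 1062.686625 s.

1062.686625 seconds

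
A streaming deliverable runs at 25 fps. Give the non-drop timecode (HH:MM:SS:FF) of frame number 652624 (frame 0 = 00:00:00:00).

652624 ÷ 25 = 26104 full seconds, remainder 24 frames.
26104 s = 7 h 15 min 4 s.
Timecode: 07:15:04:24.

07:15:04:24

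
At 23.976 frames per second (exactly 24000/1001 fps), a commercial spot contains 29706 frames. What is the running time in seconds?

1238.98775 seconds

Running time = 29706 / (24000/1001) = 1238.98775 s.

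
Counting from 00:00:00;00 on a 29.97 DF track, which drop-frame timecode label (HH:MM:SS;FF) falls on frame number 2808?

00:01:33;20

Ten DF minutes hold 17982 frames, so frame 2808 lies in block 0 (frames 0–17981) with 2808 frames into that block.
The block's first minute is 1800 frames and the rest 1798 each; 2808 frames reaches minute 1, so 0 × 18 + 1 × 2 = 2 labels have been skipped so far.
Adding those back, label number 2808 + 2 = 2810 at 30 labels/s is 93 s + 20 f = 0 h 1 min 33 s frame 20, i.e. 00:01:33;20.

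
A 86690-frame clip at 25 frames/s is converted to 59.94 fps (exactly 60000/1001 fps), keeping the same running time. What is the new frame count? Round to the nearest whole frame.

Frames at target rate = 86690 × (60000/1001) / (25) = 208056000/1001 ≈ 207848.152.
Nearest whole frame: 207848.

207848 frames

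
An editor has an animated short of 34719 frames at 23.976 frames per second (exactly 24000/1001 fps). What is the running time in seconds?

1448.071625 seconds

Running time = 34719 / (24000/1001) = 1448.071625 s.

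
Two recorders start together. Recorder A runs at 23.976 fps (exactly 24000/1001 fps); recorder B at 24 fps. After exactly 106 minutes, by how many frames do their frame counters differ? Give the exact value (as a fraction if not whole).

106 min = 6360 s.
A emits 24000/1001 × 6360 = 152640000/1001 frames; B emits 24 × 6360 = 152640.
Difference = 152640/1001 frames (≈ 152.4875); B is ahead of A.

152640/1001 frames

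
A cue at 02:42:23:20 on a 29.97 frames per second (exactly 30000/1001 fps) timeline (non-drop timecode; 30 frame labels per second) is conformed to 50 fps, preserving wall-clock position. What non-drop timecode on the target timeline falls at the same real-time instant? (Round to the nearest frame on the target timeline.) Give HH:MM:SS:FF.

Source frame index: (2×3600 + 42×60 + 23) × 30 + 20 = 292310.
Real time: 292310 / (30000/1001) = 29260231/3000 s.
Target frame: (29260231/3000) × (50) = 29260231/60 ≈ 487670.517 → 487671.
At 50 labels/s: frame 487671 → 02:42:33:21.

02:42:33:21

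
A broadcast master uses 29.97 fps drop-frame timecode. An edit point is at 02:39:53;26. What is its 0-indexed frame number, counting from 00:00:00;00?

287528

Complete 10-minute blocks: 15, each 17982 frames → 269730.
Remaining 9 whole minutes in the current block: 1800 + 8 × 1798 = 16184 frames.
Within the current minute: 53 × 30 + 26 − 2 = 1614 (labels ;00/;01 skipped at this minute). Total = 269730 + 16184 + 1614 = 287528.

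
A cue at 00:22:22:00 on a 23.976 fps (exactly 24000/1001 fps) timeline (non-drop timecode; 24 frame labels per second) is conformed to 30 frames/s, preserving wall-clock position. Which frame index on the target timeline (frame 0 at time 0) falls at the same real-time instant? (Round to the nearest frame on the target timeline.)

frame 40300

Source frame index: (0×3600 + 22×60 + 22) × 24 + 0 = 32208.
Real time: 32208 / (24000/1001) = 671671/500 s.
Target frame: (671671/500) × (30) = 2015013/50 ≈ 40300.260 → 40300.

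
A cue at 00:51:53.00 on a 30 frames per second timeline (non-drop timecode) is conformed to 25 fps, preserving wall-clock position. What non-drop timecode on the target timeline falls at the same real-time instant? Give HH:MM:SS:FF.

Source frame index: (0×3600 + 51×60 + 53) × 30 + 0 = 93390.
Real time: 93390 / (30) = 3113 s.
Target frame: (3113) × (25) = 77825.
At 25 labels/s: frame 77825 → 00:51:53:00.

00:51:53:00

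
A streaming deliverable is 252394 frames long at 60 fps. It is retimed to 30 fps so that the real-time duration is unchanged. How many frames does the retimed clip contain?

126197 frames

Frames at target rate = 252394 × (30) / (60) = 126197.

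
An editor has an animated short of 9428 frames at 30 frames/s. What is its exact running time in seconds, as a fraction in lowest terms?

Running time = 9428 ÷ (30) = 9428 × 1/30 = 4714/15 s.

4714/15 seconds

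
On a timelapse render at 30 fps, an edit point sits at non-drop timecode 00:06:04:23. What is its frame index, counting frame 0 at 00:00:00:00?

Total seconds to the label: (0 × 3600 + 6 × 60 + 4) = 364.
Frame index = 364 × 30 + 23 = 10943.

frame 10943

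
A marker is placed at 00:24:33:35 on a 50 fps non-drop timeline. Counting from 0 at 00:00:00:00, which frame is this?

Total seconds to the label: (0 × 3600 + 24 × 60 + 33) = 1473.
Frame index = 1473 × 50 + 35 = 73685.

frame 73685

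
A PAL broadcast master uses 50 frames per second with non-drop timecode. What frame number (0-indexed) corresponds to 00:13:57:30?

frame 41880

Total seconds to the label: (0 × 3600 + 13 × 60 + 57) = 837.
Frame index = 837 × 50 + 30 = 41880.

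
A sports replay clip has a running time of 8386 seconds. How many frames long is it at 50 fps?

419300 frames

Frames = 8386 × 50 = 419300.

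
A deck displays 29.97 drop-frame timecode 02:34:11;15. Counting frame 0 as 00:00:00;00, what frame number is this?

277267

Complete 10-minute blocks: 15, each 17982 frames → 269730.
Remaining 4 whole minutes in the current block: 1800 + 3 × 1798 = 7194 frames.
Within the current minute: 11 × 30 + 15 − 2 = 343 (labels ;00/;01 skipped at this minute). Total = 269730 + 7194 + 343 = 277267.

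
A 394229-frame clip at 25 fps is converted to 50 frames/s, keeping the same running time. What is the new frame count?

788458 frames

Target frames = source frames × (target rate / source rate) = 394229 × (50)/(25) = 394229 × 2 = 788458.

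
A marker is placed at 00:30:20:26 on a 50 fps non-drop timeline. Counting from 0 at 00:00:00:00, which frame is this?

91026

Total seconds to the label: (0 × 3600 + 30 × 60 + 20) = 1820.
Frame index = 1820 × 50 + 26 = 91026.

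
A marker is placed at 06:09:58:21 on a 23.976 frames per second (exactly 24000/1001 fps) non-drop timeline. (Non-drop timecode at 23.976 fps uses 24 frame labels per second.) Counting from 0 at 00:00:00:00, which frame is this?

Total seconds to the label: (6 × 3600 + 9 × 60 + 58) = 22198.
Frame index = 22198 × 24 + 21 = 532773.

frame 532773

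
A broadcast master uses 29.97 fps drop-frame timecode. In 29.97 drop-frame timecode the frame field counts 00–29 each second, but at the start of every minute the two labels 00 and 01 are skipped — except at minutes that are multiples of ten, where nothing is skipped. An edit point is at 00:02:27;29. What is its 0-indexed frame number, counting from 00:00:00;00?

4435

Complete 10-minute blocks: 0, each 17982 frames → 0.
Remaining 2 whole minutes in the current block: 1800 + 1 × 1798 = 3598 frames.
Within the current minute: 27 × 30 + 29 − 2 = 837 (labels ;00/;01 skipped at this minute). Total = 0 + 3598 + 837 = 4435.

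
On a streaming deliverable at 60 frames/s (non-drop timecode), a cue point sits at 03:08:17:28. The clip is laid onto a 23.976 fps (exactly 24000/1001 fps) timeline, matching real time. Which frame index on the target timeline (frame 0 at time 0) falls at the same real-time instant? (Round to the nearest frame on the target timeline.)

frame 270868

Source frame index: (3×3600 + 8×60 + 17) × 60 + 28 = 677848.
Real time: 677848 / (60) = 169462/15 s.
Target frame: (169462/15) × (24000/1001) = 271139200/1001 ≈ 270868.332 → 270868.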